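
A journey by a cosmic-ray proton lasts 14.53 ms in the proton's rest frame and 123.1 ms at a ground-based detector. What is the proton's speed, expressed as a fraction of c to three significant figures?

β = 0.993

The proper time is measured in the proton's rest frame (both events occur at the proton's location); Δt is measured at a ground-based detector. γ = Δt/τ = 123.1/14.53 = 8.472.
β = √(1 − 1/γ²) = √(1 − 0.01393) = √0.9861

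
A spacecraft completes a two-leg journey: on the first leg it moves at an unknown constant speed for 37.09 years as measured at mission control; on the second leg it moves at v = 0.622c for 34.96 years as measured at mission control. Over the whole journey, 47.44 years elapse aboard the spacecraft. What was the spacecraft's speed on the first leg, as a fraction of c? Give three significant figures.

Leg 1: speed unknown; τ_1 = 37.09/γ_1.
Leg 2: γ = 1/√(1 − 0.622²) = 1/√0.6131 = 1.277; τ_2 = 34.96/1.277 = 27.37 years.
Total proper time: τ_1 + 27.37 = 47.44, so τ_1 = 47.44 − 27.37 = 20.07 years.
γ_1 = 37.09/20.07 = 1.848; β = √(1 − 1/γ²) = √0.7073.

β = 0.841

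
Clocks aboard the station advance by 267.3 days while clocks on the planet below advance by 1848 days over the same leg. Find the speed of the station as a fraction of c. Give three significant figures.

The proper time is measured aboard the station (both events occur at the station's location); Δt is measured on the planet below. γ = Δt/τ = 1848/267.3 = 6.914.
β = √(1 − 1/γ²) = √(1 − 0.02092) = √0.9791

v = 0.989c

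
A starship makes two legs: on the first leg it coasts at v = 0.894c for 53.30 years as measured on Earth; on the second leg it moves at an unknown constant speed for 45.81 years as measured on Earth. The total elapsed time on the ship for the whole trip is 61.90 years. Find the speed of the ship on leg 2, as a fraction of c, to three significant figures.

β = 0.558

Leg 1: γ = 1/√(1 − 0.894²) = 1/√0.2008 = 2.232; τ_1 = 53.30/2.232 = 23.88 years.
Leg 2: speed unknown; τ_2 = 45.81/γ_2.
Total proper time: 23.88 + τ_2 = 61.90, so τ_2 = 61.90 − 23.88 = 38.02 years.
γ_2 = 45.81/38.02 = 1.205; β = √(1 − 1/γ²) = √0.3113.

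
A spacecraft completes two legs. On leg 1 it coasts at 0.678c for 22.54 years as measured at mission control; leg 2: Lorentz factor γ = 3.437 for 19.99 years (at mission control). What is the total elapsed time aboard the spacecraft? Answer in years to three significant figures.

τ = 22.4 years

Leg 1: γ = 1/√(1 − 0.678²) = 1/√0.5403 = 1.360; τ_1 = 22.54/1.360 = 16.57 years.
Leg 2: γ = 3.437; τ_2 = 19.99/3.437 = 5.816 years.
Total: 16.57 + 5.816 years.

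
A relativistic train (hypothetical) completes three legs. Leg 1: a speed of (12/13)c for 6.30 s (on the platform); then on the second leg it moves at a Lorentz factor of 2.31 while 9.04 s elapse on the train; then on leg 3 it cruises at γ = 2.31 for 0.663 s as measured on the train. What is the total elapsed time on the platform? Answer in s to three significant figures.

Leg 1: 6.30 s is already measured on the platform.
Leg 2: γ = 2.31; Δt_2 = 2.310 × 9.04 = 20.88 s.
Leg 3: γ = 2.31; Δt_3 = 2.310 × 0.663 = 1.532 s.
Total: 6.300 + 20.88 + 1.532 s.

Δt = 28.7 s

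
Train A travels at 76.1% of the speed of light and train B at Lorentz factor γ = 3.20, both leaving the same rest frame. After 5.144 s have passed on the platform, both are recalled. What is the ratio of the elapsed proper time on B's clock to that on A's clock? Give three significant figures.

A: β = 0.761; γ = 1/√(1 − 0.761²) = 1/√0.4209 = 1.541. B: γ = 3.20.
τ_A/τ_B = γ_B/γ_A = 3.200/1.541 = 2.076, so τ_B/τ_A = 0.4817.

τ_B/τ_A = 0.482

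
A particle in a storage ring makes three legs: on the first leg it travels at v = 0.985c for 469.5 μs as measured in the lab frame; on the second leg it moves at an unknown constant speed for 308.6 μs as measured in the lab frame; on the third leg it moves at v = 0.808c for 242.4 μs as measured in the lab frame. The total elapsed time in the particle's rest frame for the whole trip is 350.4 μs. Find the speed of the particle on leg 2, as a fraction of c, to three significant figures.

Leg 1: γ = 1/√(1 − 0.985²) = 1/√0.02977 = 5.795; τ_1 = 469.5/5.795 = 81.01 μs.
Leg 2: speed unknown; τ_2 = 308.6/γ_2.
Leg 3: γ = 1/√(1 − 0.808²) = 1/√0.3471 = 1.697; τ_3 = 242.4/1.697 = 142.8 μs.
Total proper time: 81.01 + τ_2 + 142.8 = 350.4, so τ_2 = 350.4 − 223.8 = 126.6 μs.
γ_2 = 308.6/126.6 = 2.438; β = √(1 − 1/γ²) = √0.8318.

β = 0.912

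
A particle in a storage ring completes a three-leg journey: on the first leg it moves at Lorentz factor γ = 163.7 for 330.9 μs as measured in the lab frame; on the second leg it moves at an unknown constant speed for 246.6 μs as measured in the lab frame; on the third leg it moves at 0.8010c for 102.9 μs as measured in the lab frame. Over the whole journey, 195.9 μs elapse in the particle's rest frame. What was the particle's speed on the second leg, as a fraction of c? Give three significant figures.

β = 0.844

Leg 1: γ = 163.7; τ_1 = 330.9/163.7 = 2.021 μs.
Leg 2: speed unknown; τ_2 = 246.6/γ_2.
Leg 3: γ = 1/√(1 − 0.8010²) = 1/√0.3584 = 1.670; τ_3 = 102.9/1.670 = 61.60 μs.
Total proper time: 2.021 + τ_2 + 61.60 = 195.9, so τ_2 = 195.9 − 63.62 = 132.3 μs.
γ_2 = 246.6/132.3 = 1.864; β = √(1 − 1/γ²) = √0.7123.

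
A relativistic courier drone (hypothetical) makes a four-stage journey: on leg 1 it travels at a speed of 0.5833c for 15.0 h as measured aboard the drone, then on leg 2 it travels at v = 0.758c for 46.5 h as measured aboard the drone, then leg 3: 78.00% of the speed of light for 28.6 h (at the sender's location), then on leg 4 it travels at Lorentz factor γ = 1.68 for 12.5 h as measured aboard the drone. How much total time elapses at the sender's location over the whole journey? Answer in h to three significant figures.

Leg 1: γ = 1/√(1 − 0.5833²) = 1/√0.6598 = 1.231; Δt_1 = 1.231 × 15.0 = 18.47 h.
Leg 2: γ = 1/√(1 − 0.758²) = 1/√0.4254 = 1.533; Δt_2 = 1.533 × 46.5 = 71.29 h.
Leg 3: 28.6 h is already measured at the sender's location.
Leg 4: γ = 1.68; Δt_4 = 1.680 × 12.5 = 21.00 h.
Total: 18.47 + 71.29 + 28.60 + 21.00 h.

Δt = 139 h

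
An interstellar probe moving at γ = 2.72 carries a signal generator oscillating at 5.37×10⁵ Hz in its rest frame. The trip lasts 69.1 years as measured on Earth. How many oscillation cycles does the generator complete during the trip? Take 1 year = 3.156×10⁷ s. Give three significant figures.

N = 4.31×10¹⁴

γ = 2.72
The oscillator's own cycle count is N = f × τ where τ is the proper time aboard the probe. τ = Δt/γ = 69.1/2.720 = 25.40 years = 8.018×10⁸ s.
N = 5.37×10⁵ × 8.018×10⁸ = 4.305×10¹⁴.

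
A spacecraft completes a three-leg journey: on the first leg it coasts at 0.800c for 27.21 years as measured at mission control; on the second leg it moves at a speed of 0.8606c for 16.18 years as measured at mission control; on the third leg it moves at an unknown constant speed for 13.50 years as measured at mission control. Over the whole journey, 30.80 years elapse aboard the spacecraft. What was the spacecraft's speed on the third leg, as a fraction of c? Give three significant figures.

β = 0.887

Leg 1: γ = 1/√(1 − 0.800²) = 5/3 ≈ 1.667; τ_1 = 27.21/1.667 = 16.33 years.
Leg 2: γ = 1/√(1 − 0.8606²) = 1/√0.2594 = 1.964; τ_2 = 16.18/1.964 = 8.240 years.
Leg 3: speed unknown; τ_3 = 13.50/γ_3.
Total proper time: 16.33 + 8.240 + τ_3 = 30.80, so τ_3 = 30.80 − 24.57 = 6.234 years.
γ_3 = 13.50/6.234 = 2.166; β = √(1 − 1/γ²) = √0.7868.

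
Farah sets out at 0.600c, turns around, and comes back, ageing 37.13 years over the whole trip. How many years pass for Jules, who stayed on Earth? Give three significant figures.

Δt = 46.4 years

γ = 1/√(1 − 0.600²) = 5/4 = 1.250
Earth-frame duration is the dilated interval: Δt = γτ = 1.250 × 37.13 years.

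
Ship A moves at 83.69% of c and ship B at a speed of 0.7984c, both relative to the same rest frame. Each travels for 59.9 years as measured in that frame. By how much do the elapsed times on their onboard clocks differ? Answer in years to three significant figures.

|τ_A − τ_B| = 3.28 years

A: β = 0.8369; γ = 1/√(1 − 0.8369²) = 1/√0.2996 = 1.827; τ_A = 59.9/1.827 = 32.79 years.
B: γ = 1/√(1 − 0.7984²) = 1/√0.3626 = 1.661; τ_B = 59.9/1.661 = 36.07 years.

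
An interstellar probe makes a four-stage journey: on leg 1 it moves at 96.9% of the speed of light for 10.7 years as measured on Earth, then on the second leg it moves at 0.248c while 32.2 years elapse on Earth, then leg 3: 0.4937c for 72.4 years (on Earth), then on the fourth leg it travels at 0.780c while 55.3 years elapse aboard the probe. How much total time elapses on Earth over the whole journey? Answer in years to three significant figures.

Leg 1: 10.7 years is already measured on Earth.
Leg 2: 32.2 years is already measured on Earth.
Leg 3: 72.4 years is already measured on Earth.
Leg 4: γ = 1/√(1 − 0.780²) = 1/√0.3916 = 1.598; Δt_4 = 1.598 × 55.3 = 88.37 years.
Total: 10.70 + 32.20 + 72.40 + 88.37 years.

Δt = 204 years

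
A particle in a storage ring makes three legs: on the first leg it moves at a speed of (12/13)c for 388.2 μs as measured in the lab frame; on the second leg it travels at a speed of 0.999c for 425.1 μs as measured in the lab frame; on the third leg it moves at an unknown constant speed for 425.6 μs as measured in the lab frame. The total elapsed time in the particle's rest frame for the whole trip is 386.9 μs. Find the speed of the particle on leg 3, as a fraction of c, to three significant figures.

β = 0.858

Leg 1: γ = 1/√(1 − (12/13)²) = 13/5 = 2.600; τ_1 = 388.2/2.600 = 149.3 μs.
Leg 2: γ = 1/√(1 − 0.999²) = 1/√0.001999 = 22.37; τ_2 = 425.1/22.37 = 19.01 μs.
Leg 3: speed unknown; τ_3 = 425.6/γ_3.
Total proper time: 149.3 + 19.01 + τ_3 = 386.9, so τ_3 = 386.9 − 168.3 = 218.6 μs.
γ_3 = 425.6/218.6 = 1.947; β = √(1 − 1/γ²) = √0.7362.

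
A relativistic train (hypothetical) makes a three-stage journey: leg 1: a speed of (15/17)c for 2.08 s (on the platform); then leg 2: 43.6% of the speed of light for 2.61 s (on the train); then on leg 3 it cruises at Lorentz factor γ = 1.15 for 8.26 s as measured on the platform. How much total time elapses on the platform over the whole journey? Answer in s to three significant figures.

Leg 1: 2.08 s is already measured on the platform.
Leg 2: β = 0.436; γ = 1/√(1 − 0.436²) = 1/√0.8099 = 1.111; Δt_2 = 1.111 × 2.61 = 2.900 s.
Leg 3: 8.26 s is already measured on the platform.
Total: 2.080 + 2.900 + 8.260 s.

Δt = 13.2 s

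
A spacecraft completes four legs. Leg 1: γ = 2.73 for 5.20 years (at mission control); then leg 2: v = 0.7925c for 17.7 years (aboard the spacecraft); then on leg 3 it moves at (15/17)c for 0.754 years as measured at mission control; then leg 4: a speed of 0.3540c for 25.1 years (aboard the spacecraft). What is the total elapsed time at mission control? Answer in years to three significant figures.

Leg 1: 5.20 years is already measured at mission control.
Leg 2: γ = 1/√(1 − 0.7925²) = 1/√0.3719 = 1.640; Δt_2 = 1.640 × 17.7 = 29.02 years.
Leg 3: 0.754 years is already measured at mission control.
Leg 4: γ = 1/√(1 − 0.3540²) = 1/√0.8747 = 1.069; Δt_4 = 1.069 × 25.1 = 26.84 years.
Total: 5.200 + 29.02 + 0.7540 + 26.84 years.

Δt = 61.8 years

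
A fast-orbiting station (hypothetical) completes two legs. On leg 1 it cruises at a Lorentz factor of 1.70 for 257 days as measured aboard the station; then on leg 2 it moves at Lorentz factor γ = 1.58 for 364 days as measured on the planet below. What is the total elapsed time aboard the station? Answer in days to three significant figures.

τ = 487 days

Leg 1: 257 days is already measured aboard the station.
Leg 2: γ = 1.58; τ_2 = 364/1.580 = 230.4 days.
Total: 257.0 + 230.4 days.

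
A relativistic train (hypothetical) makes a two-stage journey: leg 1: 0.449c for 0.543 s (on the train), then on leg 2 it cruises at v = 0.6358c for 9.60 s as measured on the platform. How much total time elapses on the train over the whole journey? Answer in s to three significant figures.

Leg 1: 0.543 s is already measured on the train.
Leg 2: γ = 1/√(1 − 0.6358²) = 1/√0.5958 = 1.296; τ_2 = 9.60/1.296 = 7.410 s.
Total: 0.5430 + 7.410 s.

τ = 7.95 s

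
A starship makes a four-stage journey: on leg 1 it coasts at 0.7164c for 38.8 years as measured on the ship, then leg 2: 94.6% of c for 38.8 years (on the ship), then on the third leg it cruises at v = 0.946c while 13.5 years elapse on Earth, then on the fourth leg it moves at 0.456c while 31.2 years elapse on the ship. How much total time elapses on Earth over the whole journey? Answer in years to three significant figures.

Leg 1: γ = 1/√(1 − 0.7164²) = 1/√0.4868 = 1.433; Δt_1 = 1.433 × 38.8 = 55.61 years.
Leg 2: β = 0.946; γ = 1/√(1 − 0.946²) = 1/√0.1051 = 3.085; Δt_2 = 3.085 × 38.8 = 119.7 years.
Leg 3: 13.5 years is already measured on Earth.
Leg 4: γ = 1/√(1 − 0.456²) = 1/√0.7921 = 1.124; Δt_4 = 1.124 × 31.2 = 35.06 years.
Total: 55.61 + 119.7 + 13.50 + 35.06 years.

Δt = 224 years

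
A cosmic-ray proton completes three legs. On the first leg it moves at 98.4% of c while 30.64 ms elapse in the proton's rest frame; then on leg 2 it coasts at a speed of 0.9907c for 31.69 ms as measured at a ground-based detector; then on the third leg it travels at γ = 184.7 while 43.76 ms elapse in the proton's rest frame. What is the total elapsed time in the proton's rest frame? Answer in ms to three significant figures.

Leg 1: 30.64 ms is already measured in the proton's rest frame.
Leg 2: γ = 1/√(1 − 0.9907²) = 1/√0.01851 = 7.349; τ_2 = 31.69/7.349 = 4.312 ms.
Leg 3: 43.76 ms is already measured in the proton's rest frame.
Total: 30.64 + 4.312 + 43.76 ms.

τ = 78.7 ms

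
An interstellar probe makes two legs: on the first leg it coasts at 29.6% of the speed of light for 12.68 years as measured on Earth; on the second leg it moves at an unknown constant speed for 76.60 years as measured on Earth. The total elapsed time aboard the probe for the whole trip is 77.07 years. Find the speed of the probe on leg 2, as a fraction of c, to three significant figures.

Leg 1: β = 0.296; γ = 1/√(1 − 0.296²) = 1/√0.9124 = 1.047; τ_1 = 12.68/1.047 = 12.11 years.
Leg 2: speed unknown; τ_2 = 76.60/γ_2.
Total proper time: 12.11 + τ_2 = 77.07, so τ_2 = 77.07 − 12.11 = 64.96 years.
γ_2 = 76.60/64.96 = 1.179; β = √(1 − 1/γ²) = √0.2809.

β = 0.530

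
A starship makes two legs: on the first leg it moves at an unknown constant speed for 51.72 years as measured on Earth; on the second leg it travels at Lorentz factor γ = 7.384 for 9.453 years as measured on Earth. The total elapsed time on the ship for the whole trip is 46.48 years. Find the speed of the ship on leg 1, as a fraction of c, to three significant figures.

β = 0.486

Leg 1: speed unknown; τ_1 = 51.72/γ_1.
Leg 2: γ = 7.384; τ_2 = 9.453/7.384 = 1.280 years.
Total proper time: τ_1 + 1.280 = 46.48, so τ_1 = 46.48 − 1.280 = 45.20 years.
γ_1 = 51.72/45.20 = 1.144; β = √(1 − 1/γ²) = √0.2362.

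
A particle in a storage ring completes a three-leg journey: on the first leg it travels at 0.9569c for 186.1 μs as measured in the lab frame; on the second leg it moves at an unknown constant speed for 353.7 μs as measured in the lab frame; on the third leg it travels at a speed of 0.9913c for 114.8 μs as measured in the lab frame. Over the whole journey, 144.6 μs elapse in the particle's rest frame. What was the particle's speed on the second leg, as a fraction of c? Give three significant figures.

Leg 1: γ = 1/√(1 − 0.9569²) = 1/√0.08434 = 3.443; τ_1 = 186.1/3.443 = 54.05 μs.
Leg 2: speed unknown; τ_2 = 353.7/γ_2.
Leg 3: γ = 1/√(1 − 0.9913²) = 1/√0.01732 = 7.598; τ_3 = 114.8/7.598 = 15.11 μs.
Total proper time: 54.05 + τ_2 + 15.11 = 144.6, so τ_2 = 144.6 − 69.16 = 75.44 μs.
γ_2 = 353.7/75.44 = 4.688; β = √(1 − 1/γ²) = √0.9545.

β = 0.977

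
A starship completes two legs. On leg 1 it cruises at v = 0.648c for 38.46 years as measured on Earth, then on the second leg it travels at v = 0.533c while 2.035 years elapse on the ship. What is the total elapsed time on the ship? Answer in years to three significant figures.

τ = 31.3 years

Leg 1: γ = 1/√(1 − 0.648²) = 1/√0.5801 = 1.313; τ_1 = 38.46/1.313 = 29.29 years.
Leg 2: 2.035 years is already measured on the ship.
Total: 29.29 + 2.035 years.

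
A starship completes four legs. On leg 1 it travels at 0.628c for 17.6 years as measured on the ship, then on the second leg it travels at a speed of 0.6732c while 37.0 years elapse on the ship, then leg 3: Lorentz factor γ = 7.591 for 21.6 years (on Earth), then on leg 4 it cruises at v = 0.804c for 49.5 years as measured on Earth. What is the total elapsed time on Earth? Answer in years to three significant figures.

Δt = 144 years

Leg 1: γ = 1/√(1 − 0.628²) = 1/√0.6056 = 1.285; Δt_1 = 1.285 × 17.6 = 22.62 years.
Leg 2: γ = 1/√(1 − 0.6732²) = 1/√0.5468 = 1.352; Δt_2 = 1.352 × 37.0 = 50.04 years.
Leg 3: 21.6 years is already measured on Earth.
Leg 4: 49.5 years is already measured on Earth.
Total: 22.62 + 50.04 + 21.60 + 49.50 years.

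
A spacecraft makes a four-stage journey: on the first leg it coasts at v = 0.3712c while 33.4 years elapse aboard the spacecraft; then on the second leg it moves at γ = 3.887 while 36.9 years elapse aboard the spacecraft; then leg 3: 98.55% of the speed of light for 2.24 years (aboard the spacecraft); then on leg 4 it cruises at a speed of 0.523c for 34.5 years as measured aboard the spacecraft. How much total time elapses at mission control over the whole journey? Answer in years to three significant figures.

Leg 1: γ = 1/√(1 − 0.3712²) = 1/√0.8622 = 1.077; Δt_1 = 1.077 × 33.4 = 35.97 years.
Leg 2: γ = 3.887; Δt_2 = 3.887 × 36.9 = 143.4 years.
Leg 3: β = 0.9855; γ = 1/√(1 − 0.9855²) = 1/√0.02879 = 5.894; Δt_3 = 5.894 × 2.24 = 13.20 years.
Leg 4: γ = 1/√(1 − 0.523²) = 1/√0.7265 = 1.173; Δt_4 = 1.173 × 34.5 = 40.48 years.
Total: 35.97 + 143.4 + 13.20 + 40.48 years.

Δt = 233 years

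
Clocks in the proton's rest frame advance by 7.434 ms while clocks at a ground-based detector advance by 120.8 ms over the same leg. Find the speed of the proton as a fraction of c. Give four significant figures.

The proper time is measured in the proton's rest frame (both events occur at the proton's location); Δt is measured at a ground-based detector. γ = Δt/τ = 120.8/7.434 = 16.25.
β = √(1 − 1/γ²) = √(1 − 0.003787) = √0.9962

β = 0.9981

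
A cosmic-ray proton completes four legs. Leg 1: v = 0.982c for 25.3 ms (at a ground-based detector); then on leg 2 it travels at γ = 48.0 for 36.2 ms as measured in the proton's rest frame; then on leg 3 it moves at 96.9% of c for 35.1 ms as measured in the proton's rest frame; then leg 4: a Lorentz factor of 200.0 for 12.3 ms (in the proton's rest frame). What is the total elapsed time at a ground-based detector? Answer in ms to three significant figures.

Δt = 4360 ms

Leg 1: 25.3 ms is already measured at a ground-based detector.
Leg 2: γ = 48.0; Δt_2 = 48.00 × 36.2 = 1738 ms.
Leg 3: β = 0.969; γ = 1/√(1 − 0.969²) = 1/√0.06104 = 4.048; Δt_3 = 4.048 × 35.1 = 142.1 ms.
Leg 4: γ = 200.0; Δt_4 = 200.0 × 12.3 = 2460 ms.
Total: 25.30 + 1738 + 142.1 + 2460 ms.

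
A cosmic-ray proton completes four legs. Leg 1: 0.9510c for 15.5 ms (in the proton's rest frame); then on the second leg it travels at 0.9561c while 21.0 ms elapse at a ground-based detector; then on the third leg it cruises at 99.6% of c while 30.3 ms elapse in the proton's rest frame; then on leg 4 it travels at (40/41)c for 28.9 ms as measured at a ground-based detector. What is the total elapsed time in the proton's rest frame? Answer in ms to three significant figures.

Leg 1: 15.5 ms is already measured in the proton's rest frame.
Leg 2: γ = 1/√(1 − 0.9561²) = 1/√0.08587 = 3.412; τ_2 = 21.0/3.412 = 6.154 ms.
Leg 3: 30.3 ms is already measured in the proton's rest frame.
Leg 4: γ = 1/√(1 − (40/41)²) = 41/9 ≈ 4.556; τ_4 = 28.9/4.556 = 6.344 ms.
Total: 15.50 + 6.154 + 30.30 + 6.344 ms.

τ = 58.3 ms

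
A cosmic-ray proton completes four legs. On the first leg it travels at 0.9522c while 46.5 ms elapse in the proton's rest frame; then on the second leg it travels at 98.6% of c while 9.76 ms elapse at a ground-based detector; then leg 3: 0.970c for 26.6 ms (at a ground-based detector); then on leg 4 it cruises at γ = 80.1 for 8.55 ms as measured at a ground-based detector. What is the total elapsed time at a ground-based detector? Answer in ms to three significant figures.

Leg 1: γ = 1/√(1 − 0.9522²) = 1/√0.09332 = 3.274; Δt_1 = 3.274 × 46.5 = 152.2 ms.
Leg 2: 9.76 ms is already measured at a ground-based detector.
Leg 3: 26.6 ms is already measured at a ground-based detector.
Leg 4: 8.55 ms is already measured at a ground-based detector.
Total: 152.2 + 9.760 + 26.60 + 8.550 ms.

Δt = 197 ms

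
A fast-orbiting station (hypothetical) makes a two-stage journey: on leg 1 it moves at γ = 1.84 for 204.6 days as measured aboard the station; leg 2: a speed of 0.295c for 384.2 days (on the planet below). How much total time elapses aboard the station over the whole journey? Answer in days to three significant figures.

Leg 1: 204.6 days is already measured aboard the station.
Leg 2: γ = 1/√(1 − 0.295²) = 1/√0.9130 = 1.047; τ_2 = 384.2/1.047 = 367.1 days.
Total: 204.6 + 367.1 days.

τ = 572 days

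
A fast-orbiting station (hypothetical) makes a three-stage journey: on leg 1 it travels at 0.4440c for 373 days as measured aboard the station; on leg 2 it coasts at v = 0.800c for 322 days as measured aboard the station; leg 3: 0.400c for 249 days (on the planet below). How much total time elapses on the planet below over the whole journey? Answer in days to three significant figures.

Leg 1: γ = 1/√(1 − 0.4440²) = 1/√0.8029 = 1.116; Δt_1 = 1.116 × 373 = 416.3 days.
Leg 2: γ = 1/√(1 − 0.800²) = 1/√0.3600 = 1.667; Δt_2 = 1.667 × 322 = 536.7 days.
Leg 3: 249 days is already measured on the planet below.
Total: 416.3 + 536.7 + 249.0 days.

Δt = 1200 days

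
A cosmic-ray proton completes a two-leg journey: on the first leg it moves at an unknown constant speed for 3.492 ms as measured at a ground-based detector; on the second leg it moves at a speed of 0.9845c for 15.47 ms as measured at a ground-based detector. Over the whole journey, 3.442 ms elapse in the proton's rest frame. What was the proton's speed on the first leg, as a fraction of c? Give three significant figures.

Leg 1: speed unknown; τ_1 = 3.492/γ_1.
Leg 2: γ = 1/√(1 − 0.9845²) = 1/√0.03076 = 5.702; τ_2 = 15.47/5.702 = 2.713 ms.
Total proper time: τ_1 + 2.713 = 3.442, so τ_1 = 3.442 − 2.713 = 0.7288 ms.
γ_1 = 3.492/0.7288 = 4.791; β = √(1 − 1/γ²) = √0.9564.

β = 0.978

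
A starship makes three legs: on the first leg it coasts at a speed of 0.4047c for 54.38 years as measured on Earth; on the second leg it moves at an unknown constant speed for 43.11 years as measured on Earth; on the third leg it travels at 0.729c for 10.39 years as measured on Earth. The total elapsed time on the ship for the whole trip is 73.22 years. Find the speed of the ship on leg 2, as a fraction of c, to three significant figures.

Leg 1: γ = 1/√(1 − 0.4047²) = 1/√0.8362 = 1.094; τ_1 = 54.38/1.094 = 49.73 years.
Leg 2: speed unknown; τ_2 = 43.11/γ_2.
Leg 3: γ = 1/√(1 − 0.729²) = 1/√0.4686 = 1.461; τ_3 = 10.39/1.461 = 7.112 years.
Total proper time: 49.73 + τ_2 + 7.112 = 73.22, so τ_2 = 73.22 − 56.84 = 16.38 years.
γ_2 = 43.11/16.38 = 2.632; β = √(1 − 1/γ²) = √0.8556.

β = 0.925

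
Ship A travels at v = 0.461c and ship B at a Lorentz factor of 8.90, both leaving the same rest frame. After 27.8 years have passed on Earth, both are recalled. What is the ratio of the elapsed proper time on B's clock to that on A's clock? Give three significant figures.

A: γ = 1/√(1 − 0.461²) = 1/√0.7875 = 1.127. B: γ = 8.90.
τ_A/τ_B = γ_B/γ_A = 8.900/1.127 = 7.898, so τ_B/τ_A = 0.1266.

τ_B/τ_A = 0.127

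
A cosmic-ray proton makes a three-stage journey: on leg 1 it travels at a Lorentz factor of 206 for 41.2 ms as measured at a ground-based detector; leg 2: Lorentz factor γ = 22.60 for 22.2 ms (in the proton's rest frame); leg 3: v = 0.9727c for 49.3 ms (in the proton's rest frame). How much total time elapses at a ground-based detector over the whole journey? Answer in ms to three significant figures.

Δt = 755 ms

Leg 1: 41.2 ms is already measured at a ground-based detector.
Leg 2: γ = 22.60; Δt_2 = 22.60 × 22.2 = 501.7 ms.
Leg 3: γ = 1/√(1 − 0.9727²) = 1/√0.05385 = 4.309; Δt_3 = 4.309 × 49.3 = 212.4 ms.
Total: 41.20 + 501.7 + 212.4 ms.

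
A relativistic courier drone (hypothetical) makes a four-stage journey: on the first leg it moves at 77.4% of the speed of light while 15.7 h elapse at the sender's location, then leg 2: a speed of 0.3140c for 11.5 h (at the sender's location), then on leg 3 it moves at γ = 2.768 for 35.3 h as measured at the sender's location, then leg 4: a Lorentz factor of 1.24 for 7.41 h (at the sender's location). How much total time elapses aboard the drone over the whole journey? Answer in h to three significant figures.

τ = 39.6 h

Leg 1: β = 0.774; γ = 1/√(1 − 0.774²) = 1/√0.4009 = 1.579; τ_1 = 15.7/1.579 = 9.941 h.
Leg 2: γ = 1/√(1 − 0.3140²) = 1/√0.9014 = 1.053; τ_2 = 11.5/1.053 = 10.92 h.
Leg 3: γ = 2.768; τ_3 = 35.3/2.768 = 12.75 h.
Leg 4: γ = 1.24; τ_4 = 7.41/1.240 = 5.976 h.
Total: 9.941 + 10.92 + 12.75 + 5.976 h.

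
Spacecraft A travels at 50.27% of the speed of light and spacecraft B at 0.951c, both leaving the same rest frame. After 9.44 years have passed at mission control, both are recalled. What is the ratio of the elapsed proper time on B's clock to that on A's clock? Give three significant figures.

τ_B/τ_A = 0.358

A: β = 0.5027; γ = 1/√(1 − 0.5027²) = 1/√0.7473 = 1.157. B: γ = 1/√(1 − 0.951²) = 1/√0.09560 = 3.234.
τ_A/τ_B = γ_B/γ_A = 3.234/1.157 = 2.796, so τ_B/τ_A = 0.3577.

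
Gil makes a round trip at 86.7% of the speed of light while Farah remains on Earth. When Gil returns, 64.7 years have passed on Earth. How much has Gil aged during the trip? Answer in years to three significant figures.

τ = 32.2 years

β = 0.867; γ = 1/√(1 − 0.867²) = 1/√0.2483 = 2.007
Gil's clock measures proper time along the trip: τ = Δt/γ = 64.7/2.007 years.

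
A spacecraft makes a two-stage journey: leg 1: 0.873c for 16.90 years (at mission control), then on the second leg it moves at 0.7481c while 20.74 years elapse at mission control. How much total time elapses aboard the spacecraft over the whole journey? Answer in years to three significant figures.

τ = 22.0 years

Leg 1: γ = 1/√(1 − 0.873²) = 1/√0.2379 = 2.050; τ_1 = 16.90/2.050 = 8.242 years.
Leg 2: γ = 1/√(1 − 0.7481²) = 1/√0.4403 = 1.507; τ_2 = 20.74/1.507 = 13.76 years.
Total: 8.242 + 13.76 years.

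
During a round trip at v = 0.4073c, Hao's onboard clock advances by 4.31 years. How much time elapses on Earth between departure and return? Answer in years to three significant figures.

Δt = 4.72 years

γ = 1/√(1 − 0.4073²) = 1/√0.8341 = 1.095
Earth-frame duration is the dilated interval: Δt = γτ = 1.095 × 4.31 years.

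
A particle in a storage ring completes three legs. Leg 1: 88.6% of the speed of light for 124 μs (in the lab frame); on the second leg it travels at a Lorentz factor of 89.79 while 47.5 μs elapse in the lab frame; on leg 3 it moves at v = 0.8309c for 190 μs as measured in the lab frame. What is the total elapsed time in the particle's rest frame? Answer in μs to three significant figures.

Leg 1: β = 0.886; γ = 1/√(1 − 0.886²) = 1/√0.2150 = 2.157; τ_1 = 124/2.157 = 57.50 μs.
Leg 2: γ = 89.79; τ_2 = 47.5/89.79 = 0.5290 μs.
Leg 3: γ = 1/√(1 − 0.8309²) = 1/√0.3096 = 1.797; τ_3 = 190/1.797 = 105.7 μs.
Total: 57.50 + 0.5290 + 105.7 μs.

τ = 164 μs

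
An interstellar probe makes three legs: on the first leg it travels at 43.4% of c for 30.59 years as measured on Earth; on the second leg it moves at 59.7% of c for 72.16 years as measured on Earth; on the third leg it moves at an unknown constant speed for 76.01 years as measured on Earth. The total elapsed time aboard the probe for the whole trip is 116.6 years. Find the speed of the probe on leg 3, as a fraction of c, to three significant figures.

β = 0.912

Leg 1: β = 0.434; γ = 1/√(1 − 0.434²) = 1/√0.8116 = 1.110; τ_1 = 30.59/1.110 = 27.56 years.
Leg 2: β = 0.597; γ = 1/√(1 − 0.597²) = 1/√0.6436 = 1.247; τ_2 = 72.16/1.247 = 57.89 years.
Leg 3: speed unknown; τ_3 = 76.01/γ_3.
Total proper time: 27.56 + 57.89 + τ_3 = 116.6, so τ_3 = 116.6 − 85.45 = 31.15 years.
γ_3 = 76.01/31.15 = 2.440; β = √(1 − 1/γ²) = √0.8320.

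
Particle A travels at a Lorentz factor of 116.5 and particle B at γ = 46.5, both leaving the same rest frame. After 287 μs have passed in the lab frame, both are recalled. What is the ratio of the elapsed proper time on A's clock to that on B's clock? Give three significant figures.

A: γ = 116.5. B: γ = 46.5.
τ_A/τ_B = γ_B/γ_A = 46.50/116.5 = 0.3991, so τ_A/τ_B = 0.3991.

τ_A/τ_B = 0.399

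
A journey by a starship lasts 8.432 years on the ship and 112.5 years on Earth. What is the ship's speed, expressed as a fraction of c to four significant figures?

The proper time is measured on the ship (both events occur at the ship's location); Δt is measured on Earth. γ = Δt/τ = 112.5/8.432 = 13.34.
β = √(1 − 1/γ²) = √(1 − 0.005618) = √0.9944

v = 0.9972c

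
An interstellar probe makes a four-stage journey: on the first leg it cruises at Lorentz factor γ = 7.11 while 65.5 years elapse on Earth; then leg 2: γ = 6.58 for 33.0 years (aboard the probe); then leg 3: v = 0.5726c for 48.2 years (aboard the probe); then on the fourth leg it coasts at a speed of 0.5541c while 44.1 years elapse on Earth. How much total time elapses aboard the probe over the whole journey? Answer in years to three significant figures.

Leg 1: γ = 7.11; τ_1 = 65.5/7.110 = 9.212 years.
Leg 2: 33.0 years is already measured aboard the probe.
Leg 3: 48.2 years is already measured aboard the probe.
Leg 4: γ = 1/√(1 − 0.5541²) = 1/√0.6930 = 1.201; τ_4 = 44.1/1.201 = 36.71 years.
Total: 9.212 + 33.00 + 48.20 + 36.71 years.

τ = 127 years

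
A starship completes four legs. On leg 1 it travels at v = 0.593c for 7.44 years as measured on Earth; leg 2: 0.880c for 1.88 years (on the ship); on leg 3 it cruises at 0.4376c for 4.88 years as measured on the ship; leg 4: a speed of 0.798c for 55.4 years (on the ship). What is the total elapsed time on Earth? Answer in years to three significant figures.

Δt = 109 years

Leg 1: 7.44 years is already measured on Earth.
Leg 2: γ = 1/√(1 − 0.880²) = 1/√0.2256 = 2.105; Δt_2 = 2.105 × 1.88 = 3.958 years.
Leg 3: γ = 1/√(1 − 0.4376²) = 1/√0.8085 = 1.112; Δt_3 = 1.112 × 4.88 = 5.427 years.
Leg 4: γ = 1/√(1 − 0.798²) = 1/√0.3632 = 1.659; Δt_4 = 1.659 × 55.4 = 91.93 years.
Total: 7.440 + 3.958 + 5.427 + 91.93 years.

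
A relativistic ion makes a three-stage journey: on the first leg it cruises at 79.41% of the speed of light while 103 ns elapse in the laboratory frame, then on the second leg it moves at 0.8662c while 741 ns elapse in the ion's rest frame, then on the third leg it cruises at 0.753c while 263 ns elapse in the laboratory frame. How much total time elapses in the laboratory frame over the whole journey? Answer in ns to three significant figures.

Leg 1: 103 ns is already measured in the laboratory frame.
Leg 2: γ = 1/√(1 − 0.8662²) = 1/√0.2497 = 2.001; Δt_2 = 2.001 × 741 = 1483 ns.
Leg 3: 263 ns is already measured in the laboratory frame.
Total: 103.0 + 1483 + 263.0 ns.

Δt = 1850 ns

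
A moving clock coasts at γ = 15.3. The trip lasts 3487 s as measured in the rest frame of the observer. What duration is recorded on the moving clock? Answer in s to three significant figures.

γ = 15.3
The interval measured in the rest frame of the observer is the dilated one; the clock on the moving clock measures the proper time τ = Δt/γ = 3487/15.30 s.

τ = 228 s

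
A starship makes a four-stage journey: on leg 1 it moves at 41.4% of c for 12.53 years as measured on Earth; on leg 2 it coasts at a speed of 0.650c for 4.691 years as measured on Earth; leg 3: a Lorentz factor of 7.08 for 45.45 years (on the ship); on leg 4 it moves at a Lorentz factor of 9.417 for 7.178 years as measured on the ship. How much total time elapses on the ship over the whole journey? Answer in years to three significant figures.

τ = 67.6 years

Leg 1: β = 0.414; γ = 1/√(1 − 0.414²) = 1/√0.8286 = 1.099; τ_1 = 12.53/1.099 = 11.41 years.
Leg 2: γ = 1/√(1 − 0.650²) = 1/√0.5775 = 1.316; τ_2 = 4.691/1.316 = 3.565 years.
Leg 3: 45.45 years is already measured on the ship.
Leg 4: 7.178 years is already measured on the ship.
Total: 11.41 + 3.565 + 45.45 + 7.178 years.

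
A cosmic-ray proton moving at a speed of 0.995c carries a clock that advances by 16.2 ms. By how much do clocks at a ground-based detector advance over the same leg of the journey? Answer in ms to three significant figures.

γ = 1/√(1 − 0.995²) = 1/√0.009975 = 10.01
The interval measured in the proton's rest frame is the proper time (both events occur at the same place in that frame); the lab-frame interval is Δt = γτ = 10.01 × 16.2 ms.

Δt = 162 ms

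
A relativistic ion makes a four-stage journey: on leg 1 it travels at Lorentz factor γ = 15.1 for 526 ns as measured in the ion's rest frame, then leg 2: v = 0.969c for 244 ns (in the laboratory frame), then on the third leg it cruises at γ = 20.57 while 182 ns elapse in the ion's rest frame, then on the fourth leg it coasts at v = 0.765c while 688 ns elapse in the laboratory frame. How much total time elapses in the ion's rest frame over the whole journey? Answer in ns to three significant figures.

Leg 1: 526 ns is already measured in the ion's rest frame.
Leg 2: γ = 1/√(1 − 0.969²) = 1/√0.06104 = 4.048; τ_2 = 244/4.048 = 60.28 ns.
Leg 3: 182 ns is already measured in the ion's rest frame.
Leg 4: γ = 1/√(1 − 0.765²) = 1/√0.4148 = 1.553; τ_4 = 688/1.553 = 443.1 ns.
Total: 526.0 + 60.28 + 182.0 + 443.1 ns.

τ = 1210 ns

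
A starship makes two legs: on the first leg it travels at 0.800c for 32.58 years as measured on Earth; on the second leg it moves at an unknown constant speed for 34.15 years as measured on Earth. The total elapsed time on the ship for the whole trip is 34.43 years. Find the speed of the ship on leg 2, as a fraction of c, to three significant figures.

Leg 1: γ = 1/√(1 − 0.800²) = 5/3 ≈ 1.667; τ_1 = 32.58/1.667 = 19.55 years.
Leg 2: speed unknown; τ_2 = 34.15/γ_2.
Total proper time: 19.55 + τ_2 = 34.43, so τ_2 = 34.43 − 19.55 = 14.88 years.
γ_2 = 34.15/14.88 = 2.295; β = √(1 − 1/γ²) = √0.8101.

β = 0.900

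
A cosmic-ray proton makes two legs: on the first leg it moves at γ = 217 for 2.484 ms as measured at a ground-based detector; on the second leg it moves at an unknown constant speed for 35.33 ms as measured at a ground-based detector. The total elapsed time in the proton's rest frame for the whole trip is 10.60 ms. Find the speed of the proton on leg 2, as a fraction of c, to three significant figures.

β = 0.954

Leg 1: γ = 217; τ_1 = 2.484/217.0 = 0.01145 ms.
Leg 2: speed unknown; τ_2 = 35.33/γ_2.
Total proper time: 0.01145 + τ_2 = 10.60, so τ_2 = 10.60 − 0.01145 = 10.59 ms.
γ_2 = 35.33/10.59 = 3.337; β = √(1 − 1/γ²) = √0.9102.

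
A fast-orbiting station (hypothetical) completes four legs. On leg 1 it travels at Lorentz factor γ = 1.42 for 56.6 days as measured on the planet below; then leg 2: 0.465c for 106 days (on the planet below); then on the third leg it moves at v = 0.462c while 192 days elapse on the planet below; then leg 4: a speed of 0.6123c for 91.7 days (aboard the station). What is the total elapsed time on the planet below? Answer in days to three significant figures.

Leg 1: 56.6 days is already measured on the planet below.
Leg 2: 106 days is already measured on the planet below.
Leg 3: 192 days is already measured on the planet below.
Leg 4: γ = 1/√(1 − 0.6123²) = 1/√0.6251 = 1.265; Δt_4 = 1.265 × 91.7 = 116.0 days.
Total: 56.60 + 106.0 + 192.0 + 116.0 days.

Δt = 471 days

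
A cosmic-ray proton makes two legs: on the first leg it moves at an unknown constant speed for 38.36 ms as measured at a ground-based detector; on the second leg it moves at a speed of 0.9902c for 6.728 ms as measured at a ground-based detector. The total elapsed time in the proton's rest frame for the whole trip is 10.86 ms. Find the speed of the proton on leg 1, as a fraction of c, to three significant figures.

β = 0.966

Leg 1: speed unknown; τ_1 = 38.36/γ_1.
Leg 2: γ = 1/√(1 − 0.9902²) = 1/√0.01950 = 7.160; τ_2 = 6.728/7.160 = 0.9396 ms.
Total proper time: τ_1 + 0.9396 = 10.86, so τ_1 = 10.86 − 0.9396 = 9.920 ms.
γ_1 = 38.36/9.920 = 3.867; β = √(1 − 1/γ²) = √0.9331.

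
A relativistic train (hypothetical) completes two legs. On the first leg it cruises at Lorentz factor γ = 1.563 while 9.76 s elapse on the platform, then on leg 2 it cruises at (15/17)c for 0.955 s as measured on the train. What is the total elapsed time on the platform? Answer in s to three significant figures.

Leg 1: 9.76 s is already measured on the platform.
Leg 2: γ = 1/√(1 − (15/17)²) = 17/8 = 2.125; Δt_2 = 2.125 × 0.955 = 2.029 s.
Total: 9.760 + 2.029 s.

Δt = 11.8 s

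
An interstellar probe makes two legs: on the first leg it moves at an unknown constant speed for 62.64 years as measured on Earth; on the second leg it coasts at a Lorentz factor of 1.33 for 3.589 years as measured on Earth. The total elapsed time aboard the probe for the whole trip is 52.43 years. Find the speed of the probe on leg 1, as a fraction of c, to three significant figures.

Leg 1: speed unknown; τ_1 = 62.64/γ_1.
Leg 2: γ = 1.33; τ_2 = 3.589/1.330 = 2.698 years.
Total proper time: τ_1 + 2.698 = 52.43, so τ_1 = 52.43 − 2.698 = 49.73 years.
γ_1 = 62.64/49.73 = 1.260; β = √(1 − 1/γ²) = √0.3697.

β = 0.608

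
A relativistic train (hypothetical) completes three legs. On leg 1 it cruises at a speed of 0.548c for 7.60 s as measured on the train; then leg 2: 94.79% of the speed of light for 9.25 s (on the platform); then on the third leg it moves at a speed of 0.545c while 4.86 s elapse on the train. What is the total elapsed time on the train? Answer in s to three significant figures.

τ = 15.4 s

Leg 1: 7.60 s is already measured on the train.
Leg 2: β = 0.9479; γ = 1/√(1 − 0.9479²) = 1/√0.1015 = 3.139; τ_2 = 9.25/3.139 = 2.947 s.
Leg 3: 4.86 s is already measured on the train.
Total: 7.600 + 2.947 + 4.860 s.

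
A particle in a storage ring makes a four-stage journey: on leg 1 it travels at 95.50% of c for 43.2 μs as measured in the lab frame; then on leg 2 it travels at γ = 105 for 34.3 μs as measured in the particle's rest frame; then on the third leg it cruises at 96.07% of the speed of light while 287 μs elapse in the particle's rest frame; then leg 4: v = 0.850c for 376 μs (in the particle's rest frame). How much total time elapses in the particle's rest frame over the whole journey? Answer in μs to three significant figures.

τ = 710 μs

Leg 1: β = 0.9550; γ = 1/√(1 − 0.9550²) = 1/√0.08798 = 3.371; τ_1 = 43.2/3.371 = 12.81 μs.
Leg 2: 34.3 μs is already measured in the particle's rest frame.
Leg 3: 287 μs is already measured in the particle's rest frame.
Leg 4: 376 μs is already measured in the particle's rest frame.
Total: 12.81 + 34.30 + 287.0 + 376.0 μs.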